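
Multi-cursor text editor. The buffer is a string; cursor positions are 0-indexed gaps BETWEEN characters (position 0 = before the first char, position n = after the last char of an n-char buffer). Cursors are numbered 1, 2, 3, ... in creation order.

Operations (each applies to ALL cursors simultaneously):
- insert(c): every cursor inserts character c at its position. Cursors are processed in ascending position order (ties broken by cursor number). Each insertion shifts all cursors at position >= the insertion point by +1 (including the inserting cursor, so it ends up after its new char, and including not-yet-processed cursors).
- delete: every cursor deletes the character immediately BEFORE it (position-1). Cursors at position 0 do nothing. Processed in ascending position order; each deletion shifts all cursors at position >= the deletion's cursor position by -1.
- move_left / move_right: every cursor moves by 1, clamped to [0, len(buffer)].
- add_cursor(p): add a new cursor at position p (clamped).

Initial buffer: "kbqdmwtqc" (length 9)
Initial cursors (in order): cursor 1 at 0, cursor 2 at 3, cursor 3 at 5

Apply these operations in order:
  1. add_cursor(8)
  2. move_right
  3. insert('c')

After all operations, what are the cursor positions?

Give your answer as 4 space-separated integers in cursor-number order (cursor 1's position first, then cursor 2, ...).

After op 1 (add_cursor(8)): buffer="kbqdmwtqc" (len 9), cursors c1@0 c2@3 c3@5 c4@8, authorship .........
After op 2 (move_right): buffer="kbqdmwtqc" (len 9), cursors c1@1 c2@4 c3@6 c4@9, authorship .........
After op 3 (insert('c')): buffer="kcbqdcmwctqcc" (len 13), cursors c1@2 c2@6 c3@9 c4@13, authorship .1...2..3...4

Answer: 2 6 9 13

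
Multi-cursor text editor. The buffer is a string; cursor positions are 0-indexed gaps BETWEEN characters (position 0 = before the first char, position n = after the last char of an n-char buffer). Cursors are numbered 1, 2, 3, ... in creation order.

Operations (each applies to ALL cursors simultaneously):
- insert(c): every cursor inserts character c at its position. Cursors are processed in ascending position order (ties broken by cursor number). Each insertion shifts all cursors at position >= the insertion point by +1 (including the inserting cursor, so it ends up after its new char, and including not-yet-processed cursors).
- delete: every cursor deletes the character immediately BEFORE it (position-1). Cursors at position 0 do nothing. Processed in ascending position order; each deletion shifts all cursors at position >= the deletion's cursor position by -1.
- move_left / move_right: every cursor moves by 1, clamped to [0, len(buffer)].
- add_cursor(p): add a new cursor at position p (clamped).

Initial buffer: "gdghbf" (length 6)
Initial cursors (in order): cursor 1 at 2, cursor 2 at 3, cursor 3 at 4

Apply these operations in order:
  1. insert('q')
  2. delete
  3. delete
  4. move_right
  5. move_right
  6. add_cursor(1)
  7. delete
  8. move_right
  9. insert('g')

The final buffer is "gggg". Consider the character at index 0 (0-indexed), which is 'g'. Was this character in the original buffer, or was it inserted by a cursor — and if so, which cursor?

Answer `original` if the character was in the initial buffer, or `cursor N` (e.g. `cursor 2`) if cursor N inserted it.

Answer: cursor 1

Derivation:
After op 1 (insert('q')): buffer="gdqgqhqbf" (len 9), cursors c1@3 c2@5 c3@7, authorship ..1.2.3..
After op 2 (delete): buffer="gdghbf" (len 6), cursors c1@2 c2@3 c3@4, authorship ......
After op 3 (delete): buffer="gbf" (len 3), cursors c1@1 c2@1 c3@1, authorship ...
After op 4 (move_right): buffer="gbf" (len 3), cursors c1@2 c2@2 c3@2, authorship ...
After op 5 (move_right): buffer="gbf" (len 3), cursors c1@3 c2@3 c3@3, authorship ...
After op 6 (add_cursor(1)): buffer="gbf" (len 3), cursors c4@1 c1@3 c2@3 c3@3, authorship ...
After op 7 (delete): buffer="" (len 0), cursors c1@0 c2@0 c3@0 c4@0, authorship 
After op 8 (move_right): buffer="" (len 0), cursors c1@0 c2@0 c3@0 c4@0, authorship 
After op 9 (insert('g')): buffer="gggg" (len 4), cursors c1@4 c2@4 c3@4 c4@4, authorship 1234
Authorship (.=original, N=cursor N): 1 2 3 4
Index 0: author = 1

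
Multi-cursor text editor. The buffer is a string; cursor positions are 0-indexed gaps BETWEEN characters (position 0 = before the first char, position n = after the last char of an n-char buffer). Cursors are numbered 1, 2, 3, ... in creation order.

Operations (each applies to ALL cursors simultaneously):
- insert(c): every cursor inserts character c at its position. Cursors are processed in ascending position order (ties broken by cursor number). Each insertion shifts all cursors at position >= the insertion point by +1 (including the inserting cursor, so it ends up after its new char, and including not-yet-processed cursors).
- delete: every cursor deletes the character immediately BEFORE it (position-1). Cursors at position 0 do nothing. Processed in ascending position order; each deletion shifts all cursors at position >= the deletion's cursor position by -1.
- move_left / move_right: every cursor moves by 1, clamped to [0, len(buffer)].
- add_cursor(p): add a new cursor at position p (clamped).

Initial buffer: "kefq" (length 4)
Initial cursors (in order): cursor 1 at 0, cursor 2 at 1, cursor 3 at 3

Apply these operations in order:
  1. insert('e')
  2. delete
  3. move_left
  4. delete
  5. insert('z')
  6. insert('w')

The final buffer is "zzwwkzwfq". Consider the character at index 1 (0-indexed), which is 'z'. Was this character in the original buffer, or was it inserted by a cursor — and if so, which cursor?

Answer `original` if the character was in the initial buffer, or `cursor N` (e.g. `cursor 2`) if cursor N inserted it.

Answer: cursor 2

Derivation:
After op 1 (insert('e')): buffer="ekeefeq" (len 7), cursors c1@1 c2@3 c3@6, authorship 1.2..3.
After op 2 (delete): buffer="kefq" (len 4), cursors c1@0 c2@1 c3@3, authorship ....
After op 3 (move_left): buffer="kefq" (len 4), cursors c1@0 c2@0 c3@2, authorship ....
After op 4 (delete): buffer="kfq" (len 3), cursors c1@0 c2@0 c3@1, authorship ...
After op 5 (insert('z')): buffer="zzkzfq" (len 6), cursors c1@2 c2@2 c3@4, authorship 12.3..
After op 6 (insert('w')): buffer="zzwwkzwfq" (len 9), cursors c1@4 c2@4 c3@7, authorship 1212.33..
Authorship (.=original, N=cursor N): 1 2 1 2 . 3 3 . .
Index 1: author = 2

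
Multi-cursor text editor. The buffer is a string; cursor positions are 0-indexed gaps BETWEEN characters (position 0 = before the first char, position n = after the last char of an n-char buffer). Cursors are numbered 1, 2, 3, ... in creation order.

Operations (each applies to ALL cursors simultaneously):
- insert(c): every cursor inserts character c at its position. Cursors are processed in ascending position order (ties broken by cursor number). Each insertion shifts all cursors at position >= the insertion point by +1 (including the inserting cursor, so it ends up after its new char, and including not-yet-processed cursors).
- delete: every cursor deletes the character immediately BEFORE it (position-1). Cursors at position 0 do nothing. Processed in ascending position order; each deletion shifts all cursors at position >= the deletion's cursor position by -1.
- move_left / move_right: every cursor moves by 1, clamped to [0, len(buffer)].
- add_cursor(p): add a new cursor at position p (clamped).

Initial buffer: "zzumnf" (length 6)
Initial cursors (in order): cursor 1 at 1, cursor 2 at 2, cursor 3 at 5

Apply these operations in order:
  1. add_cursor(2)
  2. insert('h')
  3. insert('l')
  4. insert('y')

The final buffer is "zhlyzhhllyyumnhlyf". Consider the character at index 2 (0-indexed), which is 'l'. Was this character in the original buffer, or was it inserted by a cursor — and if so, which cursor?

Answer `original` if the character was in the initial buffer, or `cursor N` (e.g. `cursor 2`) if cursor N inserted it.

Answer: cursor 1

Derivation:
After op 1 (add_cursor(2)): buffer="zzumnf" (len 6), cursors c1@1 c2@2 c4@2 c3@5, authorship ......
After op 2 (insert('h')): buffer="zhzhhumnhf" (len 10), cursors c1@2 c2@5 c4@5 c3@9, authorship .1.24...3.
After op 3 (insert('l')): buffer="zhlzhhllumnhlf" (len 14), cursors c1@3 c2@8 c4@8 c3@13, authorship .11.2424...33.
After op 4 (insert('y')): buffer="zhlyzhhllyyumnhlyf" (len 18), cursors c1@4 c2@11 c4@11 c3@17, authorship .111.242424...333.
Authorship (.=original, N=cursor N): . 1 1 1 . 2 4 2 4 2 4 . . . 3 3 3 .
Index 2: author = 1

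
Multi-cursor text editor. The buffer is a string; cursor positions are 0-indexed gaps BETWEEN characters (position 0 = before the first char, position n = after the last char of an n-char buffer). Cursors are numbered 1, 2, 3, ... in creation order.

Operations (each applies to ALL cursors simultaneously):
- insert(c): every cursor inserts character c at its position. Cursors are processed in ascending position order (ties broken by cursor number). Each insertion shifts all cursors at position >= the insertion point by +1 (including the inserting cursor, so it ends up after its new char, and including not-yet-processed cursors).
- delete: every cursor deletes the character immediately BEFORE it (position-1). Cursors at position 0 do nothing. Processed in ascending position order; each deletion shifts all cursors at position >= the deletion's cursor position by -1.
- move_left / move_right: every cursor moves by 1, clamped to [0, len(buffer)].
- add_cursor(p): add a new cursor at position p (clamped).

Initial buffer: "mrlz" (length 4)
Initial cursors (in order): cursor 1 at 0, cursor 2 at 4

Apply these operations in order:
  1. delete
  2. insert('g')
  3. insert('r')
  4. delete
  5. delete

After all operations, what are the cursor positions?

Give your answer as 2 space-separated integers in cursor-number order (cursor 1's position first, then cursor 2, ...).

After op 1 (delete): buffer="mrl" (len 3), cursors c1@0 c2@3, authorship ...
After op 2 (insert('g')): buffer="gmrlg" (len 5), cursors c1@1 c2@5, authorship 1...2
After op 3 (insert('r')): buffer="grmrlgr" (len 7), cursors c1@2 c2@7, authorship 11...22
After op 4 (delete): buffer="gmrlg" (len 5), cursors c1@1 c2@5, authorship 1...2
After op 5 (delete): buffer="mrl" (len 3), cursors c1@0 c2@3, authorship ...

Answer: 0 3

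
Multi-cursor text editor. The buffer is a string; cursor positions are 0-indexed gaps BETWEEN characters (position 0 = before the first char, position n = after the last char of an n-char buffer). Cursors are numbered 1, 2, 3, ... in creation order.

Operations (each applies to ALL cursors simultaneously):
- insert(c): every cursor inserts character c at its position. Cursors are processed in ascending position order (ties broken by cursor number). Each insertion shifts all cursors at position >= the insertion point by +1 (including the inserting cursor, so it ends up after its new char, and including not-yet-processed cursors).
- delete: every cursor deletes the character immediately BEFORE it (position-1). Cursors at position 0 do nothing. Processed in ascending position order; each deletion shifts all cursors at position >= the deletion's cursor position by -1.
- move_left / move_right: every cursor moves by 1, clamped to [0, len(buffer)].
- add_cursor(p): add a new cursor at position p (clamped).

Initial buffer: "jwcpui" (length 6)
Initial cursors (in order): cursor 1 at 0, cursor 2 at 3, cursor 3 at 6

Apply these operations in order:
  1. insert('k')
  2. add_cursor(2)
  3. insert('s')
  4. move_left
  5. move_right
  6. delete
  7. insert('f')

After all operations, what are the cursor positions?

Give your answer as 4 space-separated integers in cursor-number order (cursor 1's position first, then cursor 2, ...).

After op 1 (insert('k')): buffer="kjwckpuik" (len 9), cursors c1@1 c2@5 c3@9, authorship 1...2...3
After op 2 (add_cursor(2)): buffer="kjwckpuik" (len 9), cursors c1@1 c4@2 c2@5 c3@9, authorship 1...2...3
After op 3 (insert('s')): buffer="ksjswckspuiks" (len 13), cursors c1@2 c4@4 c2@8 c3@13, authorship 11.4..22...33
After op 4 (move_left): buffer="ksjswckspuiks" (len 13), cursors c1@1 c4@3 c2@7 c3@12, authorship 11.4..22...33
After op 5 (move_right): buffer="ksjswckspuiks" (len 13), cursors c1@2 c4@4 c2@8 c3@13, authorship 11.4..22...33
After op 6 (delete): buffer="kjwckpuik" (len 9), cursors c1@1 c4@2 c2@5 c3@9, authorship 1...2...3
After op 7 (insert('f')): buffer="kfjfwckfpuikf" (len 13), cursors c1@2 c4@4 c2@8 c3@13, authorship 11.4..22...33

Answer: 2 8 13 4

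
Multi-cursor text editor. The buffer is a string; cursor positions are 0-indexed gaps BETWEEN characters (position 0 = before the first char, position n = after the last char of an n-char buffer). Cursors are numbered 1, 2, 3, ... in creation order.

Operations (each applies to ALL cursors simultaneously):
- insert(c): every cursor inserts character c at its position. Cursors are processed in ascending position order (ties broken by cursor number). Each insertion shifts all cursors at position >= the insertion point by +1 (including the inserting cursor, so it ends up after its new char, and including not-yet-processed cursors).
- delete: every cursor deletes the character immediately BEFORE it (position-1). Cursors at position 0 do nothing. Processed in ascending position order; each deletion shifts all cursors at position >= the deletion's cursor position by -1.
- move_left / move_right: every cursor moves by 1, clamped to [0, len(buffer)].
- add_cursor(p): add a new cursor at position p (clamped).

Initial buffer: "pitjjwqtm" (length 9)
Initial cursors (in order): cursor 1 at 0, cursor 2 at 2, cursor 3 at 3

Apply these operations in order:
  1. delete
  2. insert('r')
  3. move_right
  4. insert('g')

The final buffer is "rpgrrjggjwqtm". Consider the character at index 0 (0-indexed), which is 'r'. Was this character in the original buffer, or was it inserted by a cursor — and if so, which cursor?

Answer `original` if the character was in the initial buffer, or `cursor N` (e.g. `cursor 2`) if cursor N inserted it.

After op 1 (delete): buffer="pjjwqtm" (len 7), cursors c1@0 c2@1 c3@1, authorship .......
After op 2 (insert('r')): buffer="rprrjjwqtm" (len 10), cursors c1@1 c2@4 c3@4, authorship 1.23......
After op 3 (move_right): buffer="rprrjjwqtm" (len 10), cursors c1@2 c2@5 c3@5, authorship 1.23......
After op 4 (insert('g')): buffer="rpgrrjggjwqtm" (len 13), cursors c1@3 c2@8 c3@8, authorship 1.123.23.....
Authorship (.=original, N=cursor N): 1 . 1 2 3 . 2 3 . . . . .
Index 0: author = 1

Answer: cursor 1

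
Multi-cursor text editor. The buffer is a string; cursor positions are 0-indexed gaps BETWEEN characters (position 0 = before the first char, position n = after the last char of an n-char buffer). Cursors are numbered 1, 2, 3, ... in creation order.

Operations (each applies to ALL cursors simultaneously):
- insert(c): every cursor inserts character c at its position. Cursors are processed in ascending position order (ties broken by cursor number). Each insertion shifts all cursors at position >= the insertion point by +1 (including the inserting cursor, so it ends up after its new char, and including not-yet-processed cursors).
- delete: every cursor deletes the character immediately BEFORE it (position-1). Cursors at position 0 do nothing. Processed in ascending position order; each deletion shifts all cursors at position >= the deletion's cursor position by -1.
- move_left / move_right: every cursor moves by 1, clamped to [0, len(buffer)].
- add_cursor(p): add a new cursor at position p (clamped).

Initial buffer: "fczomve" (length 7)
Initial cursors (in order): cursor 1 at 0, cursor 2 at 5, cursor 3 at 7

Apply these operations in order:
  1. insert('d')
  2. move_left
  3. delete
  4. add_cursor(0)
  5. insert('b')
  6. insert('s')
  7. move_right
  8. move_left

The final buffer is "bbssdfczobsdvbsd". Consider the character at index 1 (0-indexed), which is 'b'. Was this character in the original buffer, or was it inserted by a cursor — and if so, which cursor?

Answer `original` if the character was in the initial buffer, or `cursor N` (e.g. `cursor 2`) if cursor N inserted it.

Answer: cursor 4

Derivation:
After op 1 (insert('d')): buffer="dfczomdved" (len 10), cursors c1@1 c2@7 c3@10, authorship 1.....2..3
After op 2 (move_left): buffer="dfczomdved" (len 10), cursors c1@0 c2@6 c3@9, authorship 1.....2..3
After op 3 (delete): buffer="dfczodvd" (len 8), cursors c1@0 c2@5 c3@7, authorship 1....2.3
After op 4 (add_cursor(0)): buffer="dfczodvd" (len 8), cursors c1@0 c4@0 c2@5 c3@7, authorship 1....2.3
After op 5 (insert('b')): buffer="bbdfczobdvbd" (len 12), cursors c1@2 c4@2 c2@8 c3@11, authorship 141....22.33
After op 6 (insert('s')): buffer="bbssdfczobsdvbsd" (len 16), cursors c1@4 c4@4 c2@11 c3@15, authorship 14141....222.333
After op 7 (move_right): buffer="bbssdfczobsdvbsd" (len 16), cursors c1@5 c4@5 c2@12 c3@16, authorship 14141....222.333
After op 8 (move_left): buffer="bbssdfczobsdvbsd" (len 16), cursors c1@4 c4@4 c2@11 c3@15, authorship 14141....222.333
Authorship (.=original, N=cursor N): 1 4 1 4 1 . . . . 2 2 2 . 3 3 3
Index 1: author = 4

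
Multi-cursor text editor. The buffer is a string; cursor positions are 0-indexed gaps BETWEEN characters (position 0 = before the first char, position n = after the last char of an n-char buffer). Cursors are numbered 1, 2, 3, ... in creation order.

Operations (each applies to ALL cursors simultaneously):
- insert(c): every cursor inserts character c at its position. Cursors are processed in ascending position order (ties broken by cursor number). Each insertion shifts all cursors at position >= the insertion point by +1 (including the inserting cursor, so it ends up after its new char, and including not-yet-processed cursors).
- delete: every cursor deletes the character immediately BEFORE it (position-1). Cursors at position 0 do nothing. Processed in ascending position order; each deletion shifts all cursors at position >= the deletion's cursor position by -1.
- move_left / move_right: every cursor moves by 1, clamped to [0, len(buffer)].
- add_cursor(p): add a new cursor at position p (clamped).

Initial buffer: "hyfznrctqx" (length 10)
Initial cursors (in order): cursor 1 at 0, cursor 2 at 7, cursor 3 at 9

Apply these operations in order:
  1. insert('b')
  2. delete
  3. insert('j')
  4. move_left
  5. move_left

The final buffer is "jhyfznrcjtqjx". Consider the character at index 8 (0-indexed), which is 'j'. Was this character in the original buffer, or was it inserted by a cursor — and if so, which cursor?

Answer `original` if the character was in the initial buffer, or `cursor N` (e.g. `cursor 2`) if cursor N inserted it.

Answer: cursor 2

Derivation:
After op 1 (insert('b')): buffer="bhyfznrcbtqbx" (len 13), cursors c1@1 c2@9 c3@12, authorship 1.......2..3.
After op 2 (delete): buffer="hyfznrctqx" (len 10), cursors c1@0 c2@7 c3@9, authorship ..........
After op 3 (insert('j')): buffer="jhyfznrcjtqjx" (len 13), cursors c1@1 c2@9 c3@12, authorship 1.......2..3.
After op 4 (move_left): buffer="jhyfznrcjtqjx" (len 13), cursors c1@0 c2@8 c3@11, authorship 1.......2..3.
After op 5 (move_left): buffer="jhyfznrcjtqjx" (len 13), cursors c1@0 c2@7 c3@10, authorship 1.......2..3.
Authorship (.=original, N=cursor N): 1 . . . . . . . 2 . . 3 .
Index 8: author = 2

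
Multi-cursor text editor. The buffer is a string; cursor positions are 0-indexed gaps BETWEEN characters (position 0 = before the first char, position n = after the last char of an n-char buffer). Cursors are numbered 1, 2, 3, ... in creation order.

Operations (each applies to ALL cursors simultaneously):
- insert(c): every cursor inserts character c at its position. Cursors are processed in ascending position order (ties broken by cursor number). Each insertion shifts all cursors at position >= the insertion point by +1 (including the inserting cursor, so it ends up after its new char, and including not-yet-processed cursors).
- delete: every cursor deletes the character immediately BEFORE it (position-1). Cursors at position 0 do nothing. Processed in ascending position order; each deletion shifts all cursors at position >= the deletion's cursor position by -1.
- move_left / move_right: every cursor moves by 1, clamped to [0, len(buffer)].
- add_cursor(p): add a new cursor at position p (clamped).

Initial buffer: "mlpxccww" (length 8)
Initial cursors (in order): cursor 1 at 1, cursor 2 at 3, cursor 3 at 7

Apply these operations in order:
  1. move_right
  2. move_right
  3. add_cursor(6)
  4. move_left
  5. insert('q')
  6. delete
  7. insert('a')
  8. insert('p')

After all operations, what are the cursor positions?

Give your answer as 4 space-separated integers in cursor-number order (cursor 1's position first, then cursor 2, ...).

After op 1 (move_right): buffer="mlpxccww" (len 8), cursors c1@2 c2@4 c3@8, authorship ........
After op 2 (move_right): buffer="mlpxccww" (len 8), cursors c1@3 c2@5 c3@8, authorship ........
After op 3 (add_cursor(6)): buffer="mlpxccww" (len 8), cursors c1@3 c2@5 c4@6 c3@8, authorship ........
After op 4 (move_left): buffer="mlpxccww" (len 8), cursors c1@2 c2@4 c4@5 c3@7, authorship ........
After op 5 (insert('q')): buffer="mlqpxqcqcwqw" (len 12), cursors c1@3 c2@6 c4@8 c3@11, authorship ..1..2.4..3.
After op 6 (delete): buffer="mlpxccww" (len 8), cursors c1@2 c2@4 c4@5 c3@7, authorship ........
After op 7 (insert('a')): buffer="mlapxacacwaw" (len 12), cursors c1@3 c2@6 c4@8 c3@11, authorship ..1..2.4..3.
After op 8 (insert('p')): buffer="mlappxapcapcwapw" (len 16), cursors c1@4 c2@8 c4@11 c3@15, authorship ..11..22.44..33.

Answer: 4 8 15 11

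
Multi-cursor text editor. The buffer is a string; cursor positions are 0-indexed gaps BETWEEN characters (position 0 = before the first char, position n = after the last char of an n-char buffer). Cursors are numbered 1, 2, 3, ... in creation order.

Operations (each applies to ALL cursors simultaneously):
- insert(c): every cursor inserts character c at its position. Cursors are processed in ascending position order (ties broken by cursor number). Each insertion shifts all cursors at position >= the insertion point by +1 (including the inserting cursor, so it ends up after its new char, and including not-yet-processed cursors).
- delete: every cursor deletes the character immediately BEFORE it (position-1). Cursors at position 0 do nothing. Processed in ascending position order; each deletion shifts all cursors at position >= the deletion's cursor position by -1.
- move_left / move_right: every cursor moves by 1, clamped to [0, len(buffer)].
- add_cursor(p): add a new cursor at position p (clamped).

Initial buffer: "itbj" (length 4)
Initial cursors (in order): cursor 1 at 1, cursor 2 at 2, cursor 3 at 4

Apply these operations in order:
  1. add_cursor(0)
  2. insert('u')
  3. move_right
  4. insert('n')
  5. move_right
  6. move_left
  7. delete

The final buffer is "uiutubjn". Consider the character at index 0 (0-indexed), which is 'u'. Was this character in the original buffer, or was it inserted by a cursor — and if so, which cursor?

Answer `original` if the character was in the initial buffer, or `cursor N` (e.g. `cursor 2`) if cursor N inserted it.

Answer: cursor 4

Derivation:
After op 1 (add_cursor(0)): buffer="itbj" (len 4), cursors c4@0 c1@1 c2@2 c3@4, authorship ....
After op 2 (insert('u')): buffer="uiutubju" (len 8), cursors c4@1 c1@3 c2@5 c3@8, authorship 4.1.2..3
After op 3 (move_right): buffer="uiutubju" (len 8), cursors c4@2 c1@4 c2@6 c3@8, authorship 4.1.2..3
After op 4 (insert('n')): buffer="uinutnubnjun" (len 12), cursors c4@3 c1@6 c2@9 c3@12, authorship 4.41.12.2.33
After op 5 (move_right): buffer="uinutnubnjun" (len 12), cursors c4@4 c1@7 c2@10 c3@12, authorship 4.41.12.2.33
After op 6 (move_left): buffer="uinutnubnjun" (len 12), cursors c4@3 c1@6 c2@9 c3@11, authorship 4.41.12.2.33
After op 7 (delete): buffer="uiutubjn" (len 8), cursors c4@2 c1@4 c2@6 c3@7, authorship 4.1.2..3
Authorship (.=original, N=cursor N): 4 . 1 . 2 . . 3
Index 0: author = 4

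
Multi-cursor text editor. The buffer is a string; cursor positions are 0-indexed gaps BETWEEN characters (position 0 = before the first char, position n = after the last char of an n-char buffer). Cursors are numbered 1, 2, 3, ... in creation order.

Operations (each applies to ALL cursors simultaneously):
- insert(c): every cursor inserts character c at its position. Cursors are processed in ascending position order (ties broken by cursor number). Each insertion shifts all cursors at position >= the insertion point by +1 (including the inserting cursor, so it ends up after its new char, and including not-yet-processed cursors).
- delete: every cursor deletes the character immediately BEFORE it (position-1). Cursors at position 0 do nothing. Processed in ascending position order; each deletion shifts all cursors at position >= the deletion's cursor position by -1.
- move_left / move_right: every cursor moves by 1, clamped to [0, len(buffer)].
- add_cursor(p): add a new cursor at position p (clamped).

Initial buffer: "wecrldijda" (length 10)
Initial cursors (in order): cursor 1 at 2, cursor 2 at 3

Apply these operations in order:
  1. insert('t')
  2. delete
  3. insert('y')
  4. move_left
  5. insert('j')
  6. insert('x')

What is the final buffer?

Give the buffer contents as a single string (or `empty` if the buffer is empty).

Answer: wejxycjxyrldijda

Derivation:
After op 1 (insert('t')): buffer="wetctrldijda" (len 12), cursors c1@3 c2@5, authorship ..1.2.......
After op 2 (delete): buffer="wecrldijda" (len 10), cursors c1@2 c2@3, authorship ..........
After op 3 (insert('y')): buffer="weycyrldijda" (len 12), cursors c1@3 c2@5, authorship ..1.2.......
After op 4 (move_left): buffer="weycyrldijda" (len 12), cursors c1@2 c2@4, authorship ..1.2.......
After op 5 (insert('j')): buffer="wejycjyrldijda" (len 14), cursors c1@3 c2@6, authorship ..11.22.......
After op 6 (insert('x')): buffer="wejxycjxyrldijda" (len 16), cursors c1@4 c2@8, authorship ..111.222.......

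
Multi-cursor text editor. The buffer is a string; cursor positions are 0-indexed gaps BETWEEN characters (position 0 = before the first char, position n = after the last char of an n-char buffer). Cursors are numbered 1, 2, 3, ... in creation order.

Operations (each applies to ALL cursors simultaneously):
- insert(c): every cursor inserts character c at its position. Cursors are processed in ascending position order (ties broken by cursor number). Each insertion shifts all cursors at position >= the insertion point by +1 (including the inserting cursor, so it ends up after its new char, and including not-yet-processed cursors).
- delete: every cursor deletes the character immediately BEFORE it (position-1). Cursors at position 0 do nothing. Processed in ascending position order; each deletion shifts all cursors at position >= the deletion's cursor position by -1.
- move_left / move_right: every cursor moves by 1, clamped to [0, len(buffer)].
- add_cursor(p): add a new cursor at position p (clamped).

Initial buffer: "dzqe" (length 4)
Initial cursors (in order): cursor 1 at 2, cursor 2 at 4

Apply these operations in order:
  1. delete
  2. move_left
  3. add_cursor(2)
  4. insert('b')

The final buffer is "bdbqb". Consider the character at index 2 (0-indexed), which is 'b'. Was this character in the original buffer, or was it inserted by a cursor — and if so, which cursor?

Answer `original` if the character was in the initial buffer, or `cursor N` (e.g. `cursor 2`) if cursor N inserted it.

After op 1 (delete): buffer="dq" (len 2), cursors c1@1 c2@2, authorship ..
After op 2 (move_left): buffer="dq" (len 2), cursors c1@0 c2@1, authorship ..
After op 3 (add_cursor(2)): buffer="dq" (len 2), cursors c1@0 c2@1 c3@2, authorship ..
After op 4 (insert('b')): buffer="bdbqb" (len 5), cursors c1@1 c2@3 c3@5, authorship 1.2.3
Authorship (.=original, N=cursor N): 1 . 2 . 3
Index 2: author = 2

Answer: cursor 2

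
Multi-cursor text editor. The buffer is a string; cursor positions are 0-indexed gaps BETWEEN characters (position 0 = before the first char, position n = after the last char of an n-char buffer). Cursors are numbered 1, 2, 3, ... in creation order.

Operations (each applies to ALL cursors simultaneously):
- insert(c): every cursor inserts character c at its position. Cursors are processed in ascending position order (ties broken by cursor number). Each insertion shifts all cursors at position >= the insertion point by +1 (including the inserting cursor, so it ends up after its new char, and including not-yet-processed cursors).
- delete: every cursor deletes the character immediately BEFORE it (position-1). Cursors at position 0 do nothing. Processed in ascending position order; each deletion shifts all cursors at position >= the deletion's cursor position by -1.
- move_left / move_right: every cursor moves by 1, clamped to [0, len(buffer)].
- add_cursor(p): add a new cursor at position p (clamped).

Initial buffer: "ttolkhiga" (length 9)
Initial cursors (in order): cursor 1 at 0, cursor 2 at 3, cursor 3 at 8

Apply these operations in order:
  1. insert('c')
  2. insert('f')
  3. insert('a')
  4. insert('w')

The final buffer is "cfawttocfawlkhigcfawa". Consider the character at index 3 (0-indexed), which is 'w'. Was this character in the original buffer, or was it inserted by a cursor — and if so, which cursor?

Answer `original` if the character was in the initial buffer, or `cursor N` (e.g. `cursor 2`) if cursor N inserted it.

Answer: cursor 1

Derivation:
After op 1 (insert('c')): buffer="cttoclkhigca" (len 12), cursors c1@1 c2@5 c3@11, authorship 1...2.....3.
After op 2 (insert('f')): buffer="cfttocflkhigcfa" (len 15), cursors c1@2 c2@7 c3@14, authorship 11...22.....33.
After op 3 (insert('a')): buffer="cfattocfalkhigcfaa" (len 18), cursors c1@3 c2@9 c3@17, authorship 111...222.....333.
After op 4 (insert('w')): buffer="cfawttocfawlkhigcfawa" (len 21), cursors c1@4 c2@11 c3@20, authorship 1111...2222.....3333.
Authorship (.=original, N=cursor N): 1 1 1 1 . . . 2 2 2 2 . . . . . 3 3 3 3 .
Index 3: author = 1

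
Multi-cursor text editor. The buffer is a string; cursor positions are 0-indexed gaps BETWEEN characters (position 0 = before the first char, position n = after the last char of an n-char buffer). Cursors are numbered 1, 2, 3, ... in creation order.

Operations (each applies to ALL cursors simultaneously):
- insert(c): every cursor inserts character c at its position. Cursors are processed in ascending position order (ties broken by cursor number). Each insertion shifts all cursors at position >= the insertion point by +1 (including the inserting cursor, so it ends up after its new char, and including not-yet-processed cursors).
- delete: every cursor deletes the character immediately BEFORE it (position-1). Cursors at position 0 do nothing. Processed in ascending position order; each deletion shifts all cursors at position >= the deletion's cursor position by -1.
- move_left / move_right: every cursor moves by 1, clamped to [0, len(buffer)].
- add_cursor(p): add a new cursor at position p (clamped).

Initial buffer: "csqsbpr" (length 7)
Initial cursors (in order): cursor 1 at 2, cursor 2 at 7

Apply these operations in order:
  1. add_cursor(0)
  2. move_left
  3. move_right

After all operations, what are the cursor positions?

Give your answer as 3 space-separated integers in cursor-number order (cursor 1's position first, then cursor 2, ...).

After op 1 (add_cursor(0)): buffer="csqsbpr" (len 7), cursors c3@0 c1@2 c2@7, authorship .......
After op 2 (move_left): buffer="csqsbpr" (len 7), cursors c3@0 c1@1 c2@6, authorship .......
After op 3 (move_right): buffer="csqsbpr" (len 7), cursors c3@1 c1@2 c2@7, authorship .......

Answer: 2 7 1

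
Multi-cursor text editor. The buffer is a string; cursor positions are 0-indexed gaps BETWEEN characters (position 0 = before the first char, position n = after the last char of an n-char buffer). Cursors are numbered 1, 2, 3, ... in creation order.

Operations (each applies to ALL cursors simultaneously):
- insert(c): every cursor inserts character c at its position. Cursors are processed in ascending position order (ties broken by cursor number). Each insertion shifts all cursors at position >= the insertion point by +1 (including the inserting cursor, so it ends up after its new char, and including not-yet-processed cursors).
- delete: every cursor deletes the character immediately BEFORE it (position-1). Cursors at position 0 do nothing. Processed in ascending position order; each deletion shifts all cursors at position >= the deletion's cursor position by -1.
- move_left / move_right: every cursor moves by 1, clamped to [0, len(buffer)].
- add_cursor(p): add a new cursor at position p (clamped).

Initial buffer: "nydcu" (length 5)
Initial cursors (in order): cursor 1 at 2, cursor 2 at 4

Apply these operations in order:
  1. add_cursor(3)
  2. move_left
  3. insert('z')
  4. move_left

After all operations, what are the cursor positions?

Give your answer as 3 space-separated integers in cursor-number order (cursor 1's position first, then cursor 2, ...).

After op 1 (add_cursor(3)): buffer="nydcu" (len 5), cursors c1@2 c3@3 c2@4, authorship .....
After op 2 (move_left): buffer="nydcu" (len 5), cursors c1@1 c3@2 c2@3, authorship .....
After op 3 (insert('z')): buffer="nzyzdzcu" (len 8), cursors c1@2 c3@4 c2@6, authorship .1.3.2..
After op 4 (move_left): buffer="nzyzdzcu" (len 8), cursors c1@1 c3@3 c2@5, authorship .1.3.2..

Answer: 1 5 3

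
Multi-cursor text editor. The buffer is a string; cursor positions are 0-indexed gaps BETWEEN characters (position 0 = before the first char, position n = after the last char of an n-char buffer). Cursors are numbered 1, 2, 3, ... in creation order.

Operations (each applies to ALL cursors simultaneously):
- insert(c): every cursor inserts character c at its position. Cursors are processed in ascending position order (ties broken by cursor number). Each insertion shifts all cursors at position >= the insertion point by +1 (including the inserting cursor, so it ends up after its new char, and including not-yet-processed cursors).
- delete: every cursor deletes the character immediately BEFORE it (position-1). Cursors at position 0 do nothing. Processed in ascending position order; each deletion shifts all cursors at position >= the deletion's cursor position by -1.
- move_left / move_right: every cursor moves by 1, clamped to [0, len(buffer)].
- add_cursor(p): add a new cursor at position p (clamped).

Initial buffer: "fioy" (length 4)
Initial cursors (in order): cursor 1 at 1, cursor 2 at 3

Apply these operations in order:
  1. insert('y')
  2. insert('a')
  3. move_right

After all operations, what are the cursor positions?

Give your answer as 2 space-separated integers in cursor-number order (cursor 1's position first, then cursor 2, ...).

After op 1 (insert('y')): buffer="fyioyy" (len 6), cursors c1@2 c2@5, authorship .1..2.
After op 2 (insert('a')): buffer="fyaioyay" (len 8), cursors c1@3 c2@7, authorship .11..22.
After op 3 (move_right): buffer="fyaioyay" (len 8), cursors c1@4 c2@8, authorship .11..22.

Answer: 4 8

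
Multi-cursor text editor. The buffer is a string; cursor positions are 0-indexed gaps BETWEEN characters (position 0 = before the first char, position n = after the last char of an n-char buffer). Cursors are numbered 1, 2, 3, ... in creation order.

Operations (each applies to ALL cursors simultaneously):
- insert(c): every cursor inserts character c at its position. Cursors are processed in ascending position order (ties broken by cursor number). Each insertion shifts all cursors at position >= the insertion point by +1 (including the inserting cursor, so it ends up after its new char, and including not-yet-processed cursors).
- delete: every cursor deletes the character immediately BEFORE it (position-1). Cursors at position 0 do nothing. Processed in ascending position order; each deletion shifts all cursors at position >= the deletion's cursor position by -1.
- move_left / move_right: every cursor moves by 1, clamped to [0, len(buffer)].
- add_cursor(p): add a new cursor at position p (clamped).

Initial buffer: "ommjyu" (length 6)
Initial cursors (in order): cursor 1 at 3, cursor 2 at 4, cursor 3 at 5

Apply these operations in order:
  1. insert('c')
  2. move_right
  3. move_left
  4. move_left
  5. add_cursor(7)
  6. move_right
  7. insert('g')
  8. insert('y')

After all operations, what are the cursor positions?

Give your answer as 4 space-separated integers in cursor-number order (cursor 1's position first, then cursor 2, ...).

Answer: 6 10 16 16

Derivation:
After op 1 (insert('c')): buffer="ommcjcycu" (len 9), cursors c1@4 c2@6 c3@8, authorship ...1.2.3.
After op 2 (move_right): buffer="ommcjcycu" (len 9), cursors c1@5 c2@7 c3@9, authorship ...1.2.3.
After op 3 (move_left): buffer="ommcjcycu" (len 9), cursors c1@4 c2@6 c3@8, authorship ...1.2.3.
After op 4 (move_left): buffer="ommcjcycu" (len 9), cursors c1@3 c2@5 c3@7, authorship ...1.2.3.
After op 5 (add_cursor(7)): buffer="ommcjcycu" (len 9), cursors c1@3 c2@5 c3@7 c4@7, authorship ...1.2.3.
After op 6 (move_right): buffer="ommcjcycu" (len 9), cursors c1@4 c2@6 c3@8 c4@8, authorship ...1.2.3.
After op 7 (insert('g')): buffer="ommcgjcgycggu" (len 13), cursors c1@5 c2@8 c3@12 c4@12, authorship ...11.22.334.
After op 8 (insert('y')): buffer="ommcgyjcgyycggyyu" (len 17), cursors c1@6 c2@10 c3@16 c4@16, authorship ...111.222.33434.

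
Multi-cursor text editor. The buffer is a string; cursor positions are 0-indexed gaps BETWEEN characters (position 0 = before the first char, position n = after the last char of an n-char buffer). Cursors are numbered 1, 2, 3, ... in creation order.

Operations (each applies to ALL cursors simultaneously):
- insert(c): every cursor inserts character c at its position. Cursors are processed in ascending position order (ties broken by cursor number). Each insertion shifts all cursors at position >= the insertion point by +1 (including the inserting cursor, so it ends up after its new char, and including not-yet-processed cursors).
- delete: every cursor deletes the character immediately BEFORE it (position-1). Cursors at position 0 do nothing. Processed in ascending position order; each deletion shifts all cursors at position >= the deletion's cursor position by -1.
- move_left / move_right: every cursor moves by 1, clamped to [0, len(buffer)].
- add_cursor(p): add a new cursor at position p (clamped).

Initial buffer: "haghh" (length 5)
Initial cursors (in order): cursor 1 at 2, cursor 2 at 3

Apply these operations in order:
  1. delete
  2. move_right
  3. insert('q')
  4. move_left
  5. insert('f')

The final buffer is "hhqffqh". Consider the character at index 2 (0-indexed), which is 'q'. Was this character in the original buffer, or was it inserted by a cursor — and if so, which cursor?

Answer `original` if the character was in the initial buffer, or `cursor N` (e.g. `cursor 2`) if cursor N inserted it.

Answer: cursor 1

Derivation:
After op 1 (delete): buffer="hhh" (len 3), cursors c1@1 c2@1, authorship ...
After op 2 (move_right): buffer="hhh" (len 3), cursors c1@2 c2@2, authorship ...
After op 3 (insert('q')): buffer="hhqqh" (len 5), cursors c1@4 c2@4, authorship ..12.
After op 4 (move_left): buffer="hhqqh" (len 5), cursors c1@3 c2@3, authorship ..12.
After op 5 (insert('f')): buffer="hhqffqh" (len 7), cursors c1@5 c2@5, authorship ..1122.
Authorship (.=original, N=cursor N): . . 1 1 2 2 .
Index 2: author = 1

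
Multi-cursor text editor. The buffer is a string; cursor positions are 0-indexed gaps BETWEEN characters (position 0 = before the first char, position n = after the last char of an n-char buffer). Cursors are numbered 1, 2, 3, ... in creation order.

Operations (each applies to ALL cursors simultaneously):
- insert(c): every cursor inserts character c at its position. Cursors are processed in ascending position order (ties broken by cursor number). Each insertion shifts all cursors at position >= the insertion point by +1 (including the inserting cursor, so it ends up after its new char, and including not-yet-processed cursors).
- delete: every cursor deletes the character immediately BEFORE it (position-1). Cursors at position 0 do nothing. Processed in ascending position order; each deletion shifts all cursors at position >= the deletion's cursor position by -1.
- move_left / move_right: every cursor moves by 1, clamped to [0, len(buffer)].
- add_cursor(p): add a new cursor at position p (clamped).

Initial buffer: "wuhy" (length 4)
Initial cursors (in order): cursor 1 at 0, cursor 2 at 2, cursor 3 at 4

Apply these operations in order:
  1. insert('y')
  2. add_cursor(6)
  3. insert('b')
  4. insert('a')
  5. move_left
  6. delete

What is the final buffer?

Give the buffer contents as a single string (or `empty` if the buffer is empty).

After op 1 (insert('y')): buffer="ywuyhyy" (len 7), cursors c1@1 c2@4 c3@7, authorship 1..2..3
After op 2 (add_cursor(6)): buffer="ywuyhyy" (len 7), cursors c1@1 c2@4 c4@6 c3@7, authorship 1..2..3
After op 3 (insert('b')): buffer="ybwuybhybyb" (len 11), cursors c1@2 c2@6 c4@9 c3@11, authorship 11..22..433
After op 4 (insert('a')): buffer="ybawuybahybayba" (len 15), cursors c1@3 c2@8 c4@12 c3@15, authorship 111..222..44333
After op 5 (move_left): buffer="ybawuybahybayba" (len 15), cursors c1@2 c2@7 c4@11 c3@14, authorship 111..222..44333
After op 6 (delete): buffer="yawuyahyaya" (len 11), cursors c1@1 c2@5 c4@8 c3@10, authorship 11..22..433

Answer: yawuyahyaya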